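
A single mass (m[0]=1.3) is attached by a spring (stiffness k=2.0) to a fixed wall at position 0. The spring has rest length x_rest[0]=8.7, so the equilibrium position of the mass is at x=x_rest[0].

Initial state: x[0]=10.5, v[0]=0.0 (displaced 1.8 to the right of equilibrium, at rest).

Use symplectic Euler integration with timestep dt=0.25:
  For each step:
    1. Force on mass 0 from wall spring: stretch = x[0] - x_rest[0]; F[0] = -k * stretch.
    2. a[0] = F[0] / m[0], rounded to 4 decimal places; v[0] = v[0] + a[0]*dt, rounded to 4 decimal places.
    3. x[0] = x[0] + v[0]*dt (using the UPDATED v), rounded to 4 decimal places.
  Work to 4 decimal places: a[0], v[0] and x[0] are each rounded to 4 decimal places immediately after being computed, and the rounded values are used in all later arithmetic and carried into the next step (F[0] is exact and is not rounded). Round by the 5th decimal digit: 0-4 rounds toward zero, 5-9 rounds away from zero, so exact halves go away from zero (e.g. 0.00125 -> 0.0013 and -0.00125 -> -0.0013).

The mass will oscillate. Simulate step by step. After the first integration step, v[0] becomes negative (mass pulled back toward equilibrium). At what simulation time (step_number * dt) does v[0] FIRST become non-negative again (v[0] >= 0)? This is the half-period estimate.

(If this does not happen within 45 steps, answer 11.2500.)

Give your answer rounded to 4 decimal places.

Step 0: x=[10.5000] v=[0.0000]
Step 1: x=[10.3269] v=[-0.6923]
Step 2: x=[9.9974] v=[-1.3180]
Step 3: x=[9.5432] v=[-1.8170]
Step 4: x=[9.0079] v=[-2.1413]
Step 5: x=[8.4430] v=[-2.2597]
Step 6: x=[7.9028] v=[-2.1609]
Step 7: x=[7.4392] v=[-1.8543]
Step 8: x=[7.0969] v=[-1.3694]
Step 9: x=[6.9087] v=[-0.7528]
Step 10: x=[6.8927] v=[-0.0639]
Step 11: x=[7.0505] v=[0.6312]
First v>=0 after going negative at step 11, time=2.7500

Answer: 2.7500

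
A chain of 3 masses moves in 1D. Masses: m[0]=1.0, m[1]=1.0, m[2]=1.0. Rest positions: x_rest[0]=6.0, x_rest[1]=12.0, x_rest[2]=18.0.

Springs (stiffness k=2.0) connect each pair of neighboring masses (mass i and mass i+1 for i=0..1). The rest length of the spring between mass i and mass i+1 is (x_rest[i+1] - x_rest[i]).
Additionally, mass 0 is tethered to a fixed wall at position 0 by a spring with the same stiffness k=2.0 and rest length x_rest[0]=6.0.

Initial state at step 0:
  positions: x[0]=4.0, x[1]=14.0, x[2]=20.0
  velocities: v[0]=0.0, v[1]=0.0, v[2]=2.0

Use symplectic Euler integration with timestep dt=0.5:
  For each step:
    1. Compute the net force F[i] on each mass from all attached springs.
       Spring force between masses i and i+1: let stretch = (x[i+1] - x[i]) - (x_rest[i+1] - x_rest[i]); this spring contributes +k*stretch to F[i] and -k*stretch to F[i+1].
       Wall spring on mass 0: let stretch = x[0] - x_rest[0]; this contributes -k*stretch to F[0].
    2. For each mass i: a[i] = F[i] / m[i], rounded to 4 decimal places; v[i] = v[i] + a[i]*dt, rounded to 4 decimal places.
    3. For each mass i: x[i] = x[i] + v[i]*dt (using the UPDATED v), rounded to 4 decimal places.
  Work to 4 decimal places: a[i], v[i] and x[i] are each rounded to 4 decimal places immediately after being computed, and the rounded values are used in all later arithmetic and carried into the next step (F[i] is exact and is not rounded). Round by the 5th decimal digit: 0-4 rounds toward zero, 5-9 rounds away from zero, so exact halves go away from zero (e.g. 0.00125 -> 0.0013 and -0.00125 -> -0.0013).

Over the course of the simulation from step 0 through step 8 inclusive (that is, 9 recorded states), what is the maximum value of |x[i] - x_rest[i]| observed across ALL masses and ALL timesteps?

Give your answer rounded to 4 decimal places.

Step 0: x=[4.0000 14.0000 20.0000] v=[0.0000 0.0000 2.0000]
Step 1: x=[7.0000 12.0000 21.0000] v=[6.0000 -4.0000 2.0000]
Step 2: x=[9.0000 12.0000 20.5000] v=[4.0000 0.0000 -1.0000]
Step 3: x=[8.0000 14.7500 18.7500] v=[-2.0000 5.5000 -3.5000]
Step 4: x=[6.3750 16.1250 18.0000] v=[-3.2500 2.7500 -1.5000]
Step 5: x=[6.4375 13.5625 19.3125] v=[0.1250 -5.1250 2.6250]
Step 6: x=[6.8438 10.3125 20.7500] v=[0.8125 -6.5000 2.8750]
Step 7: x=[5.5625 10.5469 19.9688] v=[-2.5626 0.4688 -1.5625]
Step 8: x=[3.9922 13.0001 17.4766] v=[-3.1407 4.9063 -4.9844]
Max displacement = 4.1250

Answer: 4.1250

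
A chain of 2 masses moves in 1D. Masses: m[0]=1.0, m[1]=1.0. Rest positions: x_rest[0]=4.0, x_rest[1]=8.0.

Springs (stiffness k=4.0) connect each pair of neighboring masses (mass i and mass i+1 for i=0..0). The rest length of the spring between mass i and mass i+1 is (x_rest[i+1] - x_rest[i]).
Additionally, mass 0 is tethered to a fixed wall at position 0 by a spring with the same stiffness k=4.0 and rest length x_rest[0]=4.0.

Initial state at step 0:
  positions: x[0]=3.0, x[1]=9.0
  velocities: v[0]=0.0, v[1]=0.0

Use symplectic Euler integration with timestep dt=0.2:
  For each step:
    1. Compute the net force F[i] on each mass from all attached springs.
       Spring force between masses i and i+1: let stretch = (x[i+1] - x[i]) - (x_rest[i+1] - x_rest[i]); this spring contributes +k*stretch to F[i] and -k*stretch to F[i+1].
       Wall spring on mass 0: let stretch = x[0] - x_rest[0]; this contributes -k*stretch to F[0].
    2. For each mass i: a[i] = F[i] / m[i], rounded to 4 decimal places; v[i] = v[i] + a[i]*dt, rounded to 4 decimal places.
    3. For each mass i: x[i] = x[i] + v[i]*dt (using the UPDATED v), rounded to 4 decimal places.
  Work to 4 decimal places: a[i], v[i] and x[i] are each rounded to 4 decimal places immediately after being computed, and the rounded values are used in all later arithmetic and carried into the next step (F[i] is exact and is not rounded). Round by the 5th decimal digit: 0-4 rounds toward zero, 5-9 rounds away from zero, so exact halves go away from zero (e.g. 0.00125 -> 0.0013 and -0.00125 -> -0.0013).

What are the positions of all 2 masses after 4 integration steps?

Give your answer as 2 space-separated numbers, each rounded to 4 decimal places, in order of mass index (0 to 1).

Step 0: x=[3.0000 9.0000] v=[0.0000 0.0000]
Step 1: x=[3.4800 8.6800] v=[2.4000 -1.6000]
Step 2: x=[4.2352 8.1680] v=[3.7760 -2.5600]
Step 3: x=[4.9420 7.6668] v=[3.5341 -2.5062]
Step 4: x=[5.2941 7.3696] v=[1.7603 -1.4860]

Answer: 5.2941 7.3696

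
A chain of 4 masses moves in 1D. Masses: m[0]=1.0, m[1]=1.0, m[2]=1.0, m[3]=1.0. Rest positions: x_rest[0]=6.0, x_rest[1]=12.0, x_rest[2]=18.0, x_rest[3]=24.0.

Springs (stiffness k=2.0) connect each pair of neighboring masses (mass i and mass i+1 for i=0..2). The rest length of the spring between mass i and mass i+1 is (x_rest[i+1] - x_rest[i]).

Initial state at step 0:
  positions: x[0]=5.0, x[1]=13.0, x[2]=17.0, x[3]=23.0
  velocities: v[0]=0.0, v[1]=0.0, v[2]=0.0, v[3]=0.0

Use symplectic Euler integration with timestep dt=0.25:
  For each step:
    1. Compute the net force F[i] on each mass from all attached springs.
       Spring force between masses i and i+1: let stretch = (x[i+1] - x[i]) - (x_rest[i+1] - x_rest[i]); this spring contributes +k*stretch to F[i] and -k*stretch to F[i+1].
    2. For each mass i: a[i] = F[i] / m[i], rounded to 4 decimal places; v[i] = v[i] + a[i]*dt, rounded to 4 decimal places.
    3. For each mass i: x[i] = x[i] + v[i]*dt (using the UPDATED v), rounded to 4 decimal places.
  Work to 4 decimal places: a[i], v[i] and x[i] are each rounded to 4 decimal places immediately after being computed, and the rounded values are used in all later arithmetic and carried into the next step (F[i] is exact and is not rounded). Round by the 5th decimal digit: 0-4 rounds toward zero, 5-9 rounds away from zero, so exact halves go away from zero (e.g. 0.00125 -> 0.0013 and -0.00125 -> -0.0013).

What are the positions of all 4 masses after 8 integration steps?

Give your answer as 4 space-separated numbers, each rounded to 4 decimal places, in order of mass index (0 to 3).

Step 0: x=[5.0000 13.0000 17.0000 23.0000] v=[0.0000 0.0000 0.0000 0.0000]
Step 1: x=[5.2500 12.5000 17.2500 23.0000] v=[1.0000 -2.0000 1.0000 0.0000]
Step 2: x=[5.6563 11.6875 17.6250 23.0313] v=[1.6250 -3.2500 1.5000 0.1250]
Step 3: x=[6.0665 10.8633 17.9336 23.1368] v=[1.6406 -3.2969 1.2344 0.4219]
Step 4: x=[6.3263 10.3233 18.0088 23.3419] v=[1.0390 -2.1602 0.3009 0.8203]
Step 5: x=[6.3357 10.2443 17.7900 23.6304] v=[0.0375 -0.3160 -0.8753 1.1538]
Step 6: x=[6.0837 10.6200 17.3580 23.9388] v=[-1.0082 1.5026 -1.7280 1.2336]
Step 7: x=[5.6487 11.2709 16.9064 24.1746] v=[-1.7401 2.6035 -1.8066 0.9432]
Step 8: x=[5.1665 11.9235 16.6588 24.2519] v=[-1.9290 2.6102 -0.9903 0.3091]

Answer: 5.1665 11.9235 16.6588 24.2519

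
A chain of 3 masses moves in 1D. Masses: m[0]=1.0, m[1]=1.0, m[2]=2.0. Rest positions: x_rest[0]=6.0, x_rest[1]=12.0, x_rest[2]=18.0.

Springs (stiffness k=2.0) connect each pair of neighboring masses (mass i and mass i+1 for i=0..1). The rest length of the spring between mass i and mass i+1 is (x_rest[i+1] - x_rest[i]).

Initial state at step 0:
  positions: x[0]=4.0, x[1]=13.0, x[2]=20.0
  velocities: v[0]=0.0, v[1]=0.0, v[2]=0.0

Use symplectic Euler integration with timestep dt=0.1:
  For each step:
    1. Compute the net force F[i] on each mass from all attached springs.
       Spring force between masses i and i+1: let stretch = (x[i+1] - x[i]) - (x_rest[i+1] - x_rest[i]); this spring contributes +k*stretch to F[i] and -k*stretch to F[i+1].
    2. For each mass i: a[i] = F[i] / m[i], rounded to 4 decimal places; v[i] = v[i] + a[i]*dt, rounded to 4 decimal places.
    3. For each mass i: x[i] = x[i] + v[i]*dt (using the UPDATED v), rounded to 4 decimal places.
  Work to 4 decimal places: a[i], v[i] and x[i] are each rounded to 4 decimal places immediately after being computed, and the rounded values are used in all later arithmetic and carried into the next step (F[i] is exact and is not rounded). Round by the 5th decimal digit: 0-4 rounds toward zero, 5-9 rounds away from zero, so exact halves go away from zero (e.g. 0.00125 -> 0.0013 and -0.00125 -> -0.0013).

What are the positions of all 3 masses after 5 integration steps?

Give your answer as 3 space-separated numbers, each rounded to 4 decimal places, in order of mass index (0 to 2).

Step 0: x=[4.0000 13.0000 20.0000] v=[0.0000 0.0000 0.0000]
Step 1: x=[4.0600 12.9600 19.9900] v=[0.6000 -0.4000 -0.1000]
Step 2: x=[4.1780 12.8826 19.9697] v=[1.1800 -0.7740 -0.2030]
Step 3: x=[4.3501 12.7729 19.9385] v=[1.7209 -1.0975 -0.3117]
Step 4: x=[4.5707 12.6380 19.8957] v=[2.2055 -1.3489 -0.4283]
Step 5: x=[4.8326 12.4869 19.8403] v=[2.6190 -1.5108 -0.5541]

Answer: 4.8326 12.4869 19.8403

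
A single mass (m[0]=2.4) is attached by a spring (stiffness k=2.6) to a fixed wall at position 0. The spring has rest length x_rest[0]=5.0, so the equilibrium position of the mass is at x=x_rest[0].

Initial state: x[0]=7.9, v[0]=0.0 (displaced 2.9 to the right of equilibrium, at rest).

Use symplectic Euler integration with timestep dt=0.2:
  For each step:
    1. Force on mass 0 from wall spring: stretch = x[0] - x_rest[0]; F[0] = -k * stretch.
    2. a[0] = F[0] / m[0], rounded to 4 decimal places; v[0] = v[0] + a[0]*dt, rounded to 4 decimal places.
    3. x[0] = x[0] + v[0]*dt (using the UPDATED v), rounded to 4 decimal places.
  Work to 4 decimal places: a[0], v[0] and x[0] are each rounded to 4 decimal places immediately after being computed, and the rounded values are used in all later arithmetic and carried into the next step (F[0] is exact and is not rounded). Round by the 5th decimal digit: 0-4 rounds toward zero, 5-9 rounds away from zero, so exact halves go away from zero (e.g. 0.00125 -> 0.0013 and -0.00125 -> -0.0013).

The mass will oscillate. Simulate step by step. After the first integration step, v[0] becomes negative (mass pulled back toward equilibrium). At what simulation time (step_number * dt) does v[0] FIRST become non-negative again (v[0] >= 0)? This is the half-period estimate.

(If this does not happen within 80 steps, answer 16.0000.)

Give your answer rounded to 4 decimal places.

Answer: 3.2000

Derivation:
Step 0: x=[7.9000] v=[0.0000]
Step 1: x=[7.7743] v=[-0.6283]
Step 2: x=[7.5284] v=[-1.2294]
Step 3: x=[7.1730] v=[-1.7772]
Step 4: x=[6.7234] v=[-2.2480]
Step 5: x=[6.1991] v=[-2.6214]
Step 6: x=[5.6229] v=[-2.8812]
Step 7: x=[5.0197] v=[-3.0162]
Step 8: x=[4.4156] v=[-3.0205]
Step 9: x=[3.8368] v=[-2.8939]
Step 10: x=[3.3084] v=[-2.6419]
Step 11: x=[2.8533] v=[-2.2754]
Step 12: x=[2.4912] v=[-1.8103]
Step 13: x=[2.2379] v=[-1.2667]
Step 14: x=[2.1043] v=[-0.6682]
Step 15: x=[2.0961] v=[-0.0408]
Step 16: x=[2.2138] v=[0.5884]
First v>=0 after going negative at step 16, time=3.2000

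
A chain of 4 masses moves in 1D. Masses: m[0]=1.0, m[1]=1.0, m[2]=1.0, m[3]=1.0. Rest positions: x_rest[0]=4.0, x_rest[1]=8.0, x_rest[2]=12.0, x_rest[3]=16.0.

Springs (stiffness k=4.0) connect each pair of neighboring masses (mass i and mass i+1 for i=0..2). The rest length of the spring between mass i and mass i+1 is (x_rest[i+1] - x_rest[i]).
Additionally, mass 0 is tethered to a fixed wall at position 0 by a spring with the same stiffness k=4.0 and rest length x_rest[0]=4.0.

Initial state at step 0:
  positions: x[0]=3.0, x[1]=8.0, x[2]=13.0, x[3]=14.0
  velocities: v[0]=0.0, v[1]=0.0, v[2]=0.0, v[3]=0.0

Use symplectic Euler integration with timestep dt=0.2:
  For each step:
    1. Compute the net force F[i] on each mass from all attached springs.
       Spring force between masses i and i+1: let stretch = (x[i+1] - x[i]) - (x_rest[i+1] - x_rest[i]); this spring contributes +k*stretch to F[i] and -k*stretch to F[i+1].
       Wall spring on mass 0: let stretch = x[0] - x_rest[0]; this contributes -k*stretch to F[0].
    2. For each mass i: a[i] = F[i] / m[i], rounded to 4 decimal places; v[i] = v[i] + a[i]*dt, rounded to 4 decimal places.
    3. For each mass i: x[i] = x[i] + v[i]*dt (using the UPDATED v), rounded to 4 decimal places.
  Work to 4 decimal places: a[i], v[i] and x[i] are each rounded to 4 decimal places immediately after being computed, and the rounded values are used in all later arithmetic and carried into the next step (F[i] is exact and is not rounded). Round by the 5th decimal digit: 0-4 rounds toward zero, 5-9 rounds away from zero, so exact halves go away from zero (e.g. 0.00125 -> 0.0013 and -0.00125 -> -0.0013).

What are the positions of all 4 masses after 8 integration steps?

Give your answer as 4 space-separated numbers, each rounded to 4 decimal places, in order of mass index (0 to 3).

Step 0: x=[3.0000 8.0000 13.0000 14.0000] v=[0.0000 0.0000 0.0000 0.0000]
Step 1: x=[3.3200 8.0000 12.3600 14.4800] v=[1.6000 0.0000 -3.2000 2.4000]
Step 2: x=[3.8576 7.9488 11.3616 15.2608] v=[2.6880 -0.2560 -4.9920 3.9040]
Step 3: x=[4.4326 7.7891 10.4410 16.0577] v=[2.8749 -0.7987 -4.6029 3.9846]
Step 4: x=[4.8354 7.5166 9.9948 16.5959] v=[2.0140 -1.3624 -2.2311 2.6912]
Step 5: x=[4.8935 7.2116 10.2082 16.7180] v=[0.2906 -1.5248 1.0672 0.6103]
Step 6: x=[4.5396 7.0152 10.9838 16.4385] v=[-1.7697 -0.9820 3.8778 -1.3975]
Step 7: x=[3.8554 7.0577 11.9971 15.9262] v=[-3.4209 0.2124 5.0667 -2.5613]
Step 8: x=[3.0667 7.3781 12.8488 15.4253] v=[-3.9434 1.6021 4.2585 -2.5046]

Answer: 3.0667 7.3781 12.8488 15.4253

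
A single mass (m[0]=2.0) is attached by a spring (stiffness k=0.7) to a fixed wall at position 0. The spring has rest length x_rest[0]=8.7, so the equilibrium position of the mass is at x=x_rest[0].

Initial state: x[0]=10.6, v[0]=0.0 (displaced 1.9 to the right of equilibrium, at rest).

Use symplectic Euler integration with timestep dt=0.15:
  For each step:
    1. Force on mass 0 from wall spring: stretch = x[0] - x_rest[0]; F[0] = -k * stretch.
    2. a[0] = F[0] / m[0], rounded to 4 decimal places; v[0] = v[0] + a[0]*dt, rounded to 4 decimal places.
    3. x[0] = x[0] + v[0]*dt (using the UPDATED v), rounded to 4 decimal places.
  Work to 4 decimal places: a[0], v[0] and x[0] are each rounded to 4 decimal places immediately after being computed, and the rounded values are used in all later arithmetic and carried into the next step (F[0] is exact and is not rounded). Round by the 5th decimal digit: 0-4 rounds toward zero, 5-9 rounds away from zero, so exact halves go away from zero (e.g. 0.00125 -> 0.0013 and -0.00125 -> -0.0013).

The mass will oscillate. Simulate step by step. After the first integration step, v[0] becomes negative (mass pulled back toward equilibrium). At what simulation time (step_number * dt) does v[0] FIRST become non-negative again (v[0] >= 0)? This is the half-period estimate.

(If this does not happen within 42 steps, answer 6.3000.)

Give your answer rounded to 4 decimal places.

Step 0: x=[10.6000] v=[0.0000]
Step 1: x=[10.5850] v=[-0.0998]
Step 2: x=[10.5552] v=[-0.1988]
Step 3: x=[10.5108] v=[-0.2962]
Step 4: x=[10.4521] v=[-0.3913]
Step 5: x=[10.3796] v=[-0.4833]
Step 6: x=[10.2939] v=[-0.5715]
Step 7: x=[10.1956] v=[-0.6552]
Step 8: x=[10.0855] v=[-0.7337]
Step 9: x=[9.9645] v=[-0.8064]
Step 10: x=[9.8336] v=[-0.8728]
Step 11: x=[9.6938] v=[-0.9323]
Step 12: x=[9.5461] v=[-0.9845]
Step 13: x=[9.3918] v=[-1.0289]
Step 14: x=[9.2320] v=[-1.0652]
Step 15: x=[9.0680] v=[-1.0931]
Step 16: x=[8.9011] v=[-1.1124]
Step 17: x=[8.7327] v=[-1.1230]
Step 18: x=[8.5640] v=[-1.1247]
Step 19: x=[8.3964] v=[-1.1176]
Step 20: x=[8.2311] v=[-1.1017]
Step 21: x=[8.0695] v=[-1.0771]
Step 22: x=[7.9129] v=[-1.0440]
Step 23: x=[7.7625] v=[-1.0027]
Step 24: x=[7.6195] v=[-0.9535]
Step 25: x=[7.4850] v=[-0.8968]
Step 26: x=[7.3601] v=[-0.8330]
Step 27: x=[7.2457] v=[-0.7627]
Step 28: x=[7.1427] v=[-0.6864]
Step 29: x=[7.0520] v=[-0.6046]
Step 30: x=[6.9743] v=[-0.5181]
Step 31: x=[6.9102] v=[-0.4275]
Step 32: x=[6.8602] v=[-0.3335]
Step 33: x=[6.8247] v=[-0.2369]
Step 34: x=[6.8039] v=[-0.1384]
Step 35: x=[6.7981] v=[-0.0389]
Step 36: x=[6.8073] v=[0.0610]
First v>=0 after going negative at step 36, time=5.4000

Answer: 5.4000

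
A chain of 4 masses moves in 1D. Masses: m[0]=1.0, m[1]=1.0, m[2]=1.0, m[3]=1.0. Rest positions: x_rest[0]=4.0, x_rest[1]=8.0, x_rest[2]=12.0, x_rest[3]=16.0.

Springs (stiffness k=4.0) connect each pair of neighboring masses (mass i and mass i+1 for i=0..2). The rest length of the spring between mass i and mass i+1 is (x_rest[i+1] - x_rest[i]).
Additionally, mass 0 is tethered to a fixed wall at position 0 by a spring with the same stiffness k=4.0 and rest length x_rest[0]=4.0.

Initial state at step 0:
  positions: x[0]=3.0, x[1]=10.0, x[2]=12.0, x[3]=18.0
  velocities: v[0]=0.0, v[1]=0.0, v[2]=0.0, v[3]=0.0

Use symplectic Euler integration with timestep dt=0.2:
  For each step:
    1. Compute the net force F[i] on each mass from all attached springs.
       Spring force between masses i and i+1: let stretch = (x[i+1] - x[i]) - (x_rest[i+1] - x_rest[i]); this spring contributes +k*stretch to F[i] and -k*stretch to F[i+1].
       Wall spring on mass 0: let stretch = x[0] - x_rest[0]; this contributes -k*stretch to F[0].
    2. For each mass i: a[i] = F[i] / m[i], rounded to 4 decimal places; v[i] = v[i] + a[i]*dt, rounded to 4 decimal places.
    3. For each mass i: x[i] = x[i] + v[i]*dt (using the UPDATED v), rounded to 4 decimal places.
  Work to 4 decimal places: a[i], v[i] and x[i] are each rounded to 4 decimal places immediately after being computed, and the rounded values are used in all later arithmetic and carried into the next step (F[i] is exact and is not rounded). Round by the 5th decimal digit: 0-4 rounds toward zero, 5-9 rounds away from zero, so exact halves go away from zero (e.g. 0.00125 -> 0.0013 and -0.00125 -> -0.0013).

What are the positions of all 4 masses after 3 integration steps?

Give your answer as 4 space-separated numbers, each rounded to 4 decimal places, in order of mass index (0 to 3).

Answer: 5.3562 7.2419 14.1412 16.7620

Derivation:
Step 0: x=[3.0000 10.0000 12.0000 18.0000] v=[0.0000 0.0000 0.0000 0.0000]
Step 1: x=[3.6400 9.2000 12.6400 17.6800] v=[3.2000 -4.0000 3.2000 -1.6000]
Step 2: x=[4.5872 8.0608 13.5360 17.1936] v=[4.7360 -5.6960 4.4800 -2.4320]
Step 3: x=[5.3562 7.2419 14.1412 16.7620] v=[3.8451 -4.0947 3.0259 -2.1581]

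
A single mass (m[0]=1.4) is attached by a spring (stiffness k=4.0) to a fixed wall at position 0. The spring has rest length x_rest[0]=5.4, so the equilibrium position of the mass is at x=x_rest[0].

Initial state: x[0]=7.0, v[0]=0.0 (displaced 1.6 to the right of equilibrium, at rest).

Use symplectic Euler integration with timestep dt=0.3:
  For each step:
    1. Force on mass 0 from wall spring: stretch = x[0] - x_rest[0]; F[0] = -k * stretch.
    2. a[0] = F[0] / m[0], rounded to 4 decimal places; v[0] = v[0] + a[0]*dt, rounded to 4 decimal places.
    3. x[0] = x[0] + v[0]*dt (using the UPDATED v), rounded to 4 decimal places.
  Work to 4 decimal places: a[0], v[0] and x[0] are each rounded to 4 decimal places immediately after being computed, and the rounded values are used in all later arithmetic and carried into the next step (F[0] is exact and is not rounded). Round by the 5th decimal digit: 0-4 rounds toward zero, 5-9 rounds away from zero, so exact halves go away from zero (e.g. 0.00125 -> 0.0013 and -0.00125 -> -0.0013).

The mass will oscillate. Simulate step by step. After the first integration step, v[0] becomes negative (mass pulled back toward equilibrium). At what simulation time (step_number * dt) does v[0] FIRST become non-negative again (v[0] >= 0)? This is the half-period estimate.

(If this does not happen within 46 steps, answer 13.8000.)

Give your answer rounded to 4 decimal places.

Step 0: x=[7.0000] v=[0.0000]
Step 1: x=[6.5886] v=[-1.3714]
Step 2: x=[5.8715] v=[-2.3902]
Step 3: x=[5.0332] v=[-2.7943]
Step 4: x=[4.2892] v=[-2.4799]
Step 5: x=[3.8309] v=[-1.5278]
Step 6: x=[3.7760] v=[-0.1829]
Step 7: x=[4.1387] v=[1.2091]
First v>=0 after going negative at step 7, time=2.1000

Answer: 2.1000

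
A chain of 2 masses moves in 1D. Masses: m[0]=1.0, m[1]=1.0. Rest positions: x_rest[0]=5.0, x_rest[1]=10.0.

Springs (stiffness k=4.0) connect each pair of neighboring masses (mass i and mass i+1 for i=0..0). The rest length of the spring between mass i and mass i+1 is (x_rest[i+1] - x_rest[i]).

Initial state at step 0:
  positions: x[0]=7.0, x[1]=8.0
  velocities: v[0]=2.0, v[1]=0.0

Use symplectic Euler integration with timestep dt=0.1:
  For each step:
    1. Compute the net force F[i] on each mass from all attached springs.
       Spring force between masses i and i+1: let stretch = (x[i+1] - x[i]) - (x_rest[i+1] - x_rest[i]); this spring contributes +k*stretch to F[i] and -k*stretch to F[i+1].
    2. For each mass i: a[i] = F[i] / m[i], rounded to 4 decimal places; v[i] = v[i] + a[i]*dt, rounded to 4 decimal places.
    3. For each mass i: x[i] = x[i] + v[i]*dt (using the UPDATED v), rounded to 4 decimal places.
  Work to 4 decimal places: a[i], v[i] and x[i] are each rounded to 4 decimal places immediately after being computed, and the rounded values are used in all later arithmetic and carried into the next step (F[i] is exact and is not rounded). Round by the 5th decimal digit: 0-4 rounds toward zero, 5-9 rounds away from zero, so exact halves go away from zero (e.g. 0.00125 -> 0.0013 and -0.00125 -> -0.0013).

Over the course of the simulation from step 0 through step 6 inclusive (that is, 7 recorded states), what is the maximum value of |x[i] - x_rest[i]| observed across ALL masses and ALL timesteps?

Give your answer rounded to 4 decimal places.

Step 0: x=[7.0000 8.0000] v=[2.0000 0.0000]
Step 1: x=[7.0400 8.1600] v=[0.4000 1.6000]
Step 2: x=[6.9248 8.4752] v=[-1.1520 3.1520]
Step 3: x=[6.6716 8.9284] v=[-2.5318 4.5318]
Step 4: x=[6.3087 9.4913] v=[-3.6291 5.6291]
Step 5: x=[5.8731 10.1269] v=[-4.3561 6.3561]
Step 6: x=[5.4076 10.7924] v=[-4.6546 6.6546]
Max displacement = 2.0400

Answer: 2.0400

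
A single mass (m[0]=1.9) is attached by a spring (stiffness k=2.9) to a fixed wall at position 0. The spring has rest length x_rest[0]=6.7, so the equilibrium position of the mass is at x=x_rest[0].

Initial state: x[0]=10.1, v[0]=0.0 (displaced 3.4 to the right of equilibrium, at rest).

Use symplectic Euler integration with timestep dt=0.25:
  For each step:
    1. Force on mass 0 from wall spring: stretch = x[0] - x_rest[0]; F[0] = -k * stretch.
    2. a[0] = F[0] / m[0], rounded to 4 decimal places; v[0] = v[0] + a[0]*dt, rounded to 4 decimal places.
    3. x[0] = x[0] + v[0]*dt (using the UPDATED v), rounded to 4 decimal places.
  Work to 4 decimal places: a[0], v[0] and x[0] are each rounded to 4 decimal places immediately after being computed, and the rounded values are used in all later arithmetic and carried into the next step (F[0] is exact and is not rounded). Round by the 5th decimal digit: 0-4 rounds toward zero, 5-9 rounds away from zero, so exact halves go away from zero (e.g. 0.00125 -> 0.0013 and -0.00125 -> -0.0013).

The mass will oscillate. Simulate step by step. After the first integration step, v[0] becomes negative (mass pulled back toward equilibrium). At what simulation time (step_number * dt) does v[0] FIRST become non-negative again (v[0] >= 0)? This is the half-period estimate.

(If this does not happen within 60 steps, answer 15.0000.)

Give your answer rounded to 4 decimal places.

Answer: 2.7500

Derivation:
Step 0: x=[10.1000] v=[0.0000]
Step 1: x=[9.7757] v=[-1.2974]
Step 2: x=[9.1580] v=[-2.4710]
Step 3: x=[8.3058] v=[-3.4089]
Step 4: x=[7.3004] v=[-4.0217]
Step 5: x=[6.2377] v=[-4.2508]
Step 6: x=[5.2191] v=[-4.0744]
Step 7: x=[4.3418] v=[-3.5093]
Step 8: x=[3.6894] v=[-2.6095]
Step 9: x=[3.3242] v=[-1.4607]
Step 10: x=[3.2811] v=[-0.1726]
Step 11: x=[3.5641] v=[1.1320]
First v>=0 after going negative at step 11, time=2.7500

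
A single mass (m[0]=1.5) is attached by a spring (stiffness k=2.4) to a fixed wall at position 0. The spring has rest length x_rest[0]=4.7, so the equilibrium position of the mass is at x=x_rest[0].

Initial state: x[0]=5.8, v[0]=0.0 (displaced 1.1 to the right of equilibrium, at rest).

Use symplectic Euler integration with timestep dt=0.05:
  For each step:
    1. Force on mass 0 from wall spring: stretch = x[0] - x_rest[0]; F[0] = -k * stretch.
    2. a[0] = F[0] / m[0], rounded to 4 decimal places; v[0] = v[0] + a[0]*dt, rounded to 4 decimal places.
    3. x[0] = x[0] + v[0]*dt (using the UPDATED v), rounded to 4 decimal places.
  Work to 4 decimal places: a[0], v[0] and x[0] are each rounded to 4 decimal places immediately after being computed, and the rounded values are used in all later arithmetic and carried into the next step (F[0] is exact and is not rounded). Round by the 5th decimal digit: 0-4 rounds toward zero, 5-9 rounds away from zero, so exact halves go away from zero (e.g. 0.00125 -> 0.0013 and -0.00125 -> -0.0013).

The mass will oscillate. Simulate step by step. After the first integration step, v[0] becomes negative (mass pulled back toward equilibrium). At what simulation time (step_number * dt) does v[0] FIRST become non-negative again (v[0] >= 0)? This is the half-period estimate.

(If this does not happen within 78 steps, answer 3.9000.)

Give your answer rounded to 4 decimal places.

Step 0: x=[5.8000] v=[0.0000]
Step 1: x=[5.7956] v=[-0.0880]
Step 2: x=[5.7868] v=[-0.1757]
Step 3: x=[5.7737] v=[-0.2626]
Step 4: x=[5.7563] v=[-0.3485]
Step 5: x=[5.7347] v=[-0.4330]
Step 6: x=[5.7089] v=[-0.5158]
Step 7: x=[5.6791] v=[-0.5965]
Step 8: x=[5.6454] v=[-0.6748]
Step 9: x=[5.6079] v=[-0.7504]
Step 10: x=[5.5668] v=[-0.8230]
Step 11: x=[5.5222] v=[-0.8923]
Step 12: x=[5.4743] v=[-0.9581]
Step 13: x=[5.4233] v=[-1.0200]
Step 14: x=[5.3694] v=[-1.0779]
Step 15: x=[5.3128] v=[-1.1315]
Step 16: x=[5.2538] v=[-1.1805]
Step 17: x=[5.1926] v=[-1.2248]
Step 18: x=[5.1294] v=[-1.2642]
Step 19: x=[5.0645] v=[-1.2986]
Step 20: x=[4.9981] v=[-1.3278]
Step 21: x=[4.9305] v=[-1.3517]
Step 22: x=[4.8620] v=[-1.3701]
Step 23: x=[4.7928] v=[-1.3831]
Step 24: x=[4.7233] v=[-1.3905]
Step 25: x=[4.6537] v=[-1.3924]
Step 26: x=[4.5843] v=[-1.3887]
Step 27: x=[4.5153] v=[-1.3794]
Step 28: x=[4.4471] v=[-1.3646]
Step 29: x=[4.3799] v=[-1.3444]
Step 30: x=[4.3140] v=[-1.3188]
Step 31: x=[4.2496] v=[-1.2879]
Step 32: x=[4.1870] v=[-1.2519]
Step 33: x=[4.1265] v=[-1.2109]
Step 34: x=[4.0683] v=[-1.1650]
Step 35: x=[4.0126] v=[-1.1145]
Step 36: x=[3.9596] v=[-1.0595]
Step 37: x=[3.9096] v=[-1.0003]
Step 38: x=[3.8627] v=[-0.9371]
Step 39: x=[3.8192] v=[-0.8701]
Step 40: x=[3.7792] v=[-0.7996]
Step 41: x=[3.7429] v=[-0.7259]
Step 42: x=[3.7104] v=[-0.6493]
Step 43: x=[3.6819] v=[-0.5701]
Step 44: x=[3.6575] v=[-0.4887]
Step 45: x=[3.6372] v=[-0.4053]
Step 46: x=[3.6212] v=[-0.3203]
Step 47: x=[3.6095] v=[-0.2340]
Step 48: x=[3.6022] v=[-0.1468]
Step 49: x=[3.5993] v=[-0.0590]
Step 50: x=[3.6008] v=[0.0291]
First v>=0 after going negative at step 50, time=2.5000

Answer: 2.5000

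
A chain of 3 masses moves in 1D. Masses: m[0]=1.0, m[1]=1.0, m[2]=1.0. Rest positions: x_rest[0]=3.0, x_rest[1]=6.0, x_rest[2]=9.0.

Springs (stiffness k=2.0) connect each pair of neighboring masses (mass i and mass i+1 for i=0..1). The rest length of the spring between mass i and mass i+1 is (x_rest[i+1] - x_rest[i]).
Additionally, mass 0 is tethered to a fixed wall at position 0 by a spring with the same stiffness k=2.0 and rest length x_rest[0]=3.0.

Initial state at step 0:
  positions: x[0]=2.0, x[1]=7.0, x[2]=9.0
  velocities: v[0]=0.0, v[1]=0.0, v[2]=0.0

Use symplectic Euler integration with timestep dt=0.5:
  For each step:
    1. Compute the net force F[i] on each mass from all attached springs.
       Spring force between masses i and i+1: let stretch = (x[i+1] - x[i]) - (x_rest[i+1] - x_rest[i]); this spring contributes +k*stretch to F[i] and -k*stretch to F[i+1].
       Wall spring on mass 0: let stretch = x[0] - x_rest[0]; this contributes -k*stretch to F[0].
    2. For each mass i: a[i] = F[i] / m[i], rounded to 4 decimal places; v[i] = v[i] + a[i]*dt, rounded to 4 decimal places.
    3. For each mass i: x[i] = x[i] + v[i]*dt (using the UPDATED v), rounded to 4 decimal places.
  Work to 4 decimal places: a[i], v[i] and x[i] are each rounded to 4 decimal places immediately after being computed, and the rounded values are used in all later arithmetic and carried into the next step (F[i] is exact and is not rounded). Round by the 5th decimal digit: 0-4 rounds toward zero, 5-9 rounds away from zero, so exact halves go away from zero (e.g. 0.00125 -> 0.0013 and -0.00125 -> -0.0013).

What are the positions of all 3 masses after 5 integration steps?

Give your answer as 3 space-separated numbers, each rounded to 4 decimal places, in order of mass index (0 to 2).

Answer: 2.6250 6.2500 8.9063

Derivation:
Step 0: x=[2.0000 7.0000 9.0000] v=[0.0000 0.0000 0.0000]
Step 1: x=[3.5000 5.5000 9.5000] v=[3.0000 -3.0000 1.0000]
Step 2: x=[4.2500 5.0000 9.5000] v=[1.5000 -1.0000 0.0000]
Step 3: x=[3.2500 6.3750 8.7500] v=[-2.0000 2.7500 -1.5000]
Step 4: x=[2.1875 7.3750 8.3125] v=[-2.1250 2.0000 -0.8750]
Step 5: x=[2.6250 6.2500 8.9063] v=[0.8750 -2.2500 1.1875]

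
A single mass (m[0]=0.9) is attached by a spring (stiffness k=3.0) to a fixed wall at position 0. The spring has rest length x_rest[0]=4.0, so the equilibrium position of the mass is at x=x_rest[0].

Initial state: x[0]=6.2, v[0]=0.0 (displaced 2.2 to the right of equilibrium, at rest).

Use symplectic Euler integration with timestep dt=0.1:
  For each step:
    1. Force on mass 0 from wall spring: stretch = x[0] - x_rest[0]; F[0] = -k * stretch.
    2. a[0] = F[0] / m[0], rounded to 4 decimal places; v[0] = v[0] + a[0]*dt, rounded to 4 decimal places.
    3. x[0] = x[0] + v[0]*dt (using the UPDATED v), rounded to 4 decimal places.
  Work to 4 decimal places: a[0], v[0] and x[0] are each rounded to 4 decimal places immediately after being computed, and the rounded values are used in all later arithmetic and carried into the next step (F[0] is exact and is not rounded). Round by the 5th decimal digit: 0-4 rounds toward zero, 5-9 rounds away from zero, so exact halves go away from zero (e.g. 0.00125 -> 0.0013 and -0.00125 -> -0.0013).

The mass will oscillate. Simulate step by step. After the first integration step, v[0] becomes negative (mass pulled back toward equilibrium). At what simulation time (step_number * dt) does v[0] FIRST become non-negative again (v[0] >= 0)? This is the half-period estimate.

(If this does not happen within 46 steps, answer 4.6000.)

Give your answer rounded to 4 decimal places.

Answer: 1.8000

Derivation:
Step 0: x=[6.2000] v=[0.0000]
Step 1: x=[6.1267] v=[-0.7333]
Step 2: x=[5.9825] v=[-1.4422]
Step 3: x=[5.7722] v=[-2.1030]
Step 4: x=[5.5028] v=[-2.6937]
Step 5: x=[5.1833] v=[-3.1946]
Step 6: x=[4.8244] v=[-3.5890]
Step 7: x=[4.4380] v=[-3.8638]
Step 8: x=[4.0370] v=[-4.0098]
Step 9: x=[3.6348] v=[-4.0221]
Step 10: x=[3.2448] v=[-3.9004]
Step 11: x=[2.8799] v=[-3.6487]
Step 12: x=[2.5524] v=[-3.2753]
Step 13: x=[2.2731] v=[-2.7928]
Step 14: x=[2.0514] v=[-2.2172]
Step 15: x=[1.8946] v=[-1.5677]
Step 16: x=[1.8080] v=[-0.8659]
Step 17: x=[1.7945] v=[-0.1352]
Step 18: x=[1.8545] v=[0.6000]
First v>=0 after going negative at step 18, time=1.8000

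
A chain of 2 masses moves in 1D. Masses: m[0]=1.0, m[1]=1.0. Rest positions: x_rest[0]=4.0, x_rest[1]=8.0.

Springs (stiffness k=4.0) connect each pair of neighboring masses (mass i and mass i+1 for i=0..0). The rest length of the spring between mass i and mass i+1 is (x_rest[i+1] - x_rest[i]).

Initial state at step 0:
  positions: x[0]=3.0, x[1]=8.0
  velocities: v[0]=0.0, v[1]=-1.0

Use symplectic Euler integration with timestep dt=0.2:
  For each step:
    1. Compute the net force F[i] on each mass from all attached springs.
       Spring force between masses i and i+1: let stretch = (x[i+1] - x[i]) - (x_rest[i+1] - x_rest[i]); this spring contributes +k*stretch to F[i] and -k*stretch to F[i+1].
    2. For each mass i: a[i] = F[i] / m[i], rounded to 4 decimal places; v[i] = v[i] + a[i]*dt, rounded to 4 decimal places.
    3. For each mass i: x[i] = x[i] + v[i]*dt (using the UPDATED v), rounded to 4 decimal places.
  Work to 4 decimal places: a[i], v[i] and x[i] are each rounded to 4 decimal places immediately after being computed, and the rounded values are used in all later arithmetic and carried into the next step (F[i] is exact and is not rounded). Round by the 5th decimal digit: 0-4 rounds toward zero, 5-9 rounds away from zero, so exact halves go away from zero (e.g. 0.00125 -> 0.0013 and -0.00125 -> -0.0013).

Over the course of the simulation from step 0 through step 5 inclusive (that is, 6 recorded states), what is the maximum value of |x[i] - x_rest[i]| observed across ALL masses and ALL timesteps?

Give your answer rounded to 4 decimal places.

Answer: 1.5711

Derivation:
Step 0: x=[3.0000 8.0000] v=[0.0000 -1.0000]
Step 1: x=[3.1600 7.6400] v=[0.8000 -1.8000]
Step 2: x=[3.3968 7.2032] v=[1.1840 -2.1840]
Step 3: x=[3.6026 6.7974] v=[1.0291 -2.0291]
Step 4: x=[3.6796 6.5204] v=[0.3849 -1.3849]
Step 5: x=[3.5711 6.4289] v=[-0.5425 -0.4575]
Max displacement = 1.5711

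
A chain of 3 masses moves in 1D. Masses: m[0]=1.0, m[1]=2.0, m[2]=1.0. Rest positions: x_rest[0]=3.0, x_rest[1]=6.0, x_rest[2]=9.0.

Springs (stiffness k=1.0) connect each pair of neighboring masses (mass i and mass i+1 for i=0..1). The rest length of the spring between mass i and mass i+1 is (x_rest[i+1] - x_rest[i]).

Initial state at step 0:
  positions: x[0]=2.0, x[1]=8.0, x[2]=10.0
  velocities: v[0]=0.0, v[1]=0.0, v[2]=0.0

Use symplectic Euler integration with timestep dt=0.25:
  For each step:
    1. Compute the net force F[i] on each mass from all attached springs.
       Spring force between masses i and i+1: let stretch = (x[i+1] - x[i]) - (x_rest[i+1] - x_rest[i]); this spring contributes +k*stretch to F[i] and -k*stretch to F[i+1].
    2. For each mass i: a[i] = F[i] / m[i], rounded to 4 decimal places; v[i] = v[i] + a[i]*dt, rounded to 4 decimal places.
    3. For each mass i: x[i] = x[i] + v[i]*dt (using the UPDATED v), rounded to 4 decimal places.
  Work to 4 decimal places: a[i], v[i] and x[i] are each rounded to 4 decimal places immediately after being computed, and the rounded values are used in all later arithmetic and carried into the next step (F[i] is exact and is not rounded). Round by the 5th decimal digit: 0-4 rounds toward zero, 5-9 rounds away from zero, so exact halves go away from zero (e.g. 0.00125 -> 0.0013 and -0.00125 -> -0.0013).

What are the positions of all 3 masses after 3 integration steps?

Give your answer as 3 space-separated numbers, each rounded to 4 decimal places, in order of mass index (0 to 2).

Answer: 3.0296 7.3262 10.3181

Derivation:
Step 0: x=[2.0000 8.0000 10.0000] v=[0.0000 0.0000 0.0000]
Step 1: x=[2.1875 7.8750 10.0625] v=[0.7500 -0.5000 0.2500]
Step 2: x=[2.5430 7.6406 10.1758] v=[1.4219 -0.9375 0.4531]
Step 3: x=[3.0296 7.3262 10.3181] v=[1.9463 -1.2578 0.5693]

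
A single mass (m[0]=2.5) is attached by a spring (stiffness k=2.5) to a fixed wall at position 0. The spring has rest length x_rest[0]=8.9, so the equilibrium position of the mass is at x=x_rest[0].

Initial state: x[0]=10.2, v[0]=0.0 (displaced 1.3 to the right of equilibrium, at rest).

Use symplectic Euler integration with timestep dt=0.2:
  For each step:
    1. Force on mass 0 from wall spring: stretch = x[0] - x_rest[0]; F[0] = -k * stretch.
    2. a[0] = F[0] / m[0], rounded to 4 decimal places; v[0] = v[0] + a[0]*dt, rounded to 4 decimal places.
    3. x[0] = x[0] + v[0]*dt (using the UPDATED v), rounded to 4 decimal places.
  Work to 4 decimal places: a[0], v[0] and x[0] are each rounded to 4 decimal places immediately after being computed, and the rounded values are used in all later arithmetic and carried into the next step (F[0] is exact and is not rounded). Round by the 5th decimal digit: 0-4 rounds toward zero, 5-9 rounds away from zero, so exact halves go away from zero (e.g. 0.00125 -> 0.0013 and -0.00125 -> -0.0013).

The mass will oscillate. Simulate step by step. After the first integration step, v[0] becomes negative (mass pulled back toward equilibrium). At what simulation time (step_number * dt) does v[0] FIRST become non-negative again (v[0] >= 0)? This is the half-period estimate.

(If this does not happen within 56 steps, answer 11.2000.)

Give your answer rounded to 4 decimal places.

Answer: 3.2000

Derivation:
Step 0: x=[10.2000] v=[0.0000]
Step 1: x=[10.1480] v=[-0.2600]
Step 2: x=[10.0461] v=[-0.5096]
Step 3: x=[9.8983] v=[-0.7388]
Step 4: x=[9.7106] v=[-0.9385]
Step 5: x=[9.4905] v=[-1.1006]
Step 6: x=[9.2468] v=[-1.2187]
Step 7: x=[8.9892] v=[-1.2881]
Step 8: x=[8.7280] v=[-1.3059]
Step 9: x=[8.4737] v=[-1.2715]
Step 10: x=[8.2365] v=[-1.1862]
Step 11: x=[8.0258] v=[-1.0535]
Step 12: x=[7.8501] v=[-0.8787]
Step 13: x=[7.7164] v=[-0.6687]
Step 14: x=[7.6300] v=[-0.4320]
Step 15: x=[7.5944] v=[-0.1780]
Step 16: x=[7.6110] v=[0.0831]
First v>=0 after going negative at step 16, time=3.2000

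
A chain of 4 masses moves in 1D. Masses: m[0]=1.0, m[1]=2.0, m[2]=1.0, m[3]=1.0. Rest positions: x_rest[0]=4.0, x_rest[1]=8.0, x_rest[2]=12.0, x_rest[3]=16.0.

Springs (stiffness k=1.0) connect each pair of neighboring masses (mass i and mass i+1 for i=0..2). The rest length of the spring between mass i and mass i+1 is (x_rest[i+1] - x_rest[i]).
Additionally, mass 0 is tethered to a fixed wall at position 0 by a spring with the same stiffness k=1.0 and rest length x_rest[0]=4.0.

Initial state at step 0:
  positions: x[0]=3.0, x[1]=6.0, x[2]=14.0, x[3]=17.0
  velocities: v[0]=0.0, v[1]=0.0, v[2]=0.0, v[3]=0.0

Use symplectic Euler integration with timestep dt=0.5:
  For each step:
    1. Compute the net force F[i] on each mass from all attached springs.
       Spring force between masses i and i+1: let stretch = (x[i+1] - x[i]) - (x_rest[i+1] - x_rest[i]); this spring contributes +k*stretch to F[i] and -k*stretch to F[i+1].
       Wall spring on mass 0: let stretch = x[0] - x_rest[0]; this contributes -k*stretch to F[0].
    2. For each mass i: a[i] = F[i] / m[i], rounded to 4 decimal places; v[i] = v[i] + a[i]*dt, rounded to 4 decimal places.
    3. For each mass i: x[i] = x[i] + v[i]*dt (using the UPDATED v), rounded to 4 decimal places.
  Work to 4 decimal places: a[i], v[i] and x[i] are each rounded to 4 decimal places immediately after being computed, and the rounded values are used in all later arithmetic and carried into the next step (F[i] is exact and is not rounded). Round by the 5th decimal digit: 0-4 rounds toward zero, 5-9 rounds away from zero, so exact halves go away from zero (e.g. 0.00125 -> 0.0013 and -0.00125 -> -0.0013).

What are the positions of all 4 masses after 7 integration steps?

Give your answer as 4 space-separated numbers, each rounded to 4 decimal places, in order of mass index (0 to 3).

Step 0: x=[3.0000 6.0000 14.0000 17.0000] v=[0.0000 0.0000 0.0000 0.0000]
Step 1: x=[3.0000 6.6250 12.7500 17.2500] v=[0.0000 1.2500 -2.5000 0.5000]
Step 2: x=[3.1563 7.5625 11.0938 17.3750] v=[0.3125 1.8750 -3.3125 0.2500]
Step 3: x=[3.6251 8.3907 10.1250 16.9297] v=[0.9375 1.6563 -1.9376 -0.8906]
Step 4: x=[4.3790 8.8400 10.4238 15.7832] v=[1.5078 0.8985 0.5976 -2.2930]
Step 5: x=[5.1534 8.9296 11.6665 14.2969] v=[1.5488 0.1792 2.4854 -2.9727]
Step 6: x=[5.5835 8.8893 12.8826 13.1530] v=[0.8602 -0.0807 2.4322 -2.2879]
Step 7: x=[5.4442 8.9349 13.1680 12.9415] v=[-0.2787 0.0912 0.5708 -0.4231]

Answer: 5.4442 8.9349 13.1680 12.9415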